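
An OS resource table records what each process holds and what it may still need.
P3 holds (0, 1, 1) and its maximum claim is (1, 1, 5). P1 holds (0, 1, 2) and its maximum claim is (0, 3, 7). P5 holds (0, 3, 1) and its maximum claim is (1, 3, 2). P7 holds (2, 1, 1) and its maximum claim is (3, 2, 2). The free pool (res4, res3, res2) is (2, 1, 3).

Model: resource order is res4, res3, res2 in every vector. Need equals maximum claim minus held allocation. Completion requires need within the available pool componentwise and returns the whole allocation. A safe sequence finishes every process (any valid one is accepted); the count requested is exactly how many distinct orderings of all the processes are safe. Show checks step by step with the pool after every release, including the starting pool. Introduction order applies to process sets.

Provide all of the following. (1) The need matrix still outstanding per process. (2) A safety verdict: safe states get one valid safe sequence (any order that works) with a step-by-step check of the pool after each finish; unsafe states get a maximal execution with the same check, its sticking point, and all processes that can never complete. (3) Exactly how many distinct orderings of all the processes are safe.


(1) Remaining need (order res4, res3, res2):
  P3: (1, 0, 4)
  P1: (0, 2, 5)
  P5: (1, 0, 1)
  P7: (1, 1, 1)
(2) The state is SAFE; one workable sequence: P5, P3, P1, P7.
Key observation: reading the order forward, P3 is the first process whose need (1, 0, 4) meets the free pool (2, 4, 4) exactly on a resource it requests.
Walking it through:
  pool = (2, 1, 3)
  P5: need (1, 0, 1) fits (2, 1, 3); releases (0, 3, 1), pool now (2, 4, 4)
  P3: need (1, 0, 4) fits (2, 4, 4); releases (0, 1, 1), pool now (2, 5, 5)
  P1: need (0, 2, 5) fits (2, 5, 5); releases (0, 1, 2), pool now (2, 6, 7)
  P7: need (1, 1, 1) fits (2, 6, 7); releases (2, 1, 1), pool now (4, 7, 8)
(3) The exact count: 8 of the possible complete orderings are safe sequences.


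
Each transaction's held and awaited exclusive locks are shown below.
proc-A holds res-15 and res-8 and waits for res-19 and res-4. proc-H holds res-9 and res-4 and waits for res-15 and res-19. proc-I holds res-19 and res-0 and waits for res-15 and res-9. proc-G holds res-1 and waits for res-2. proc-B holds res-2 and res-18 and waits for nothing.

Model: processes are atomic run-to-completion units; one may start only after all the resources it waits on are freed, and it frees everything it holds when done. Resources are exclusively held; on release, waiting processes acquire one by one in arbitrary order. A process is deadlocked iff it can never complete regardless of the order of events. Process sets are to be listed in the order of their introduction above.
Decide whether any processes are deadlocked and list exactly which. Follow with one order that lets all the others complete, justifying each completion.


Deadlocked set: proc-A, proc-H and proc-I.
Key observation: the loop proc-A -> proc-H -> proc-A blocks itself forever; proc-I is caught in further circular waits.
A valid finishing order for the others: proc-B, proc-G.
Walking it through:
  proc-B waits on nothing -> runs at once and releases res-2 and res-18
  proc-G waits on res-2 — all released -> runs and releases res-1


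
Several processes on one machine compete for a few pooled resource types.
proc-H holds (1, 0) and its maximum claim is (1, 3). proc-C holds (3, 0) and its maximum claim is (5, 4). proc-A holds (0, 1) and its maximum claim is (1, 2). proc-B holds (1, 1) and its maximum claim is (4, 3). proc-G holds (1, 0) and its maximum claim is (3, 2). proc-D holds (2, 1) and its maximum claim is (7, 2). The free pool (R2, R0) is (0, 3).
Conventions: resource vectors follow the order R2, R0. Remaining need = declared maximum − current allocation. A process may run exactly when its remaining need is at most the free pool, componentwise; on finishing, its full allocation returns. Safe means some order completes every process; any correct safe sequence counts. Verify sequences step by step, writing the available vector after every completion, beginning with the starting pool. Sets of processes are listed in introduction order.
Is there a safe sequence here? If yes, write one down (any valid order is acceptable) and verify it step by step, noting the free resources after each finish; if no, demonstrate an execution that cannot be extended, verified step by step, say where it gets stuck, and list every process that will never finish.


UNSAFE — no complete ordering exists.
Key observation: R2 is the bottleneck — with proc-H, proc-A done the pool holds (1, 4), short of every remaining need.
Going as far as possible: proc-H, proc-A; after that, nothing fits. Step-by-step check:
  pool = (0, 3)
  proc-H needs (0, 3) <= (0, 3) -> finishes; pool += (1, 0) = (1, 3)
  proc-A needs (1, 1) <= (1, 3) -> finishes; pool += (0, 1) = (1, 4)
  blocked: proc-C wants (2, 4), pool (1, 4) — not enough R2
  blocked: proc-B wants (3, 2), pool (1, 4) — not enough R2
  blocked: proc-G wants (2, 2), pool (1, 4) — not enough R2
  blocked: proc-D wants (5, 1), pool (1, 4) — not enough R2
Processes that can never finish: proc-C, proc-B, proc-G and proc-D.


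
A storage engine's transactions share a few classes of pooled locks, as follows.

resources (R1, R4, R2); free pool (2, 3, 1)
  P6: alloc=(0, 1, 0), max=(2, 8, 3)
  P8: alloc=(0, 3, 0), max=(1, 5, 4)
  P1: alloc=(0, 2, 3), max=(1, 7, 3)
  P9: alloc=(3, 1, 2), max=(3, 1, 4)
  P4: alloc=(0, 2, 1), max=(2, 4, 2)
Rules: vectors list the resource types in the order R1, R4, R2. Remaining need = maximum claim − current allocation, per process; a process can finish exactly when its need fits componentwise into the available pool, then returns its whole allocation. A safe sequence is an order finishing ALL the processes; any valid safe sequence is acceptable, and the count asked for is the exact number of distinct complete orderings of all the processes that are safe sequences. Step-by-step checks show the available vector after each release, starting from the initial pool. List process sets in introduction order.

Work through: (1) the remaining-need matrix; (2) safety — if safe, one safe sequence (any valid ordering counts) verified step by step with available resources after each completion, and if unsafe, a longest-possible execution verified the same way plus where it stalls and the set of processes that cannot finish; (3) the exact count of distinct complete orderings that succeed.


(1) Outstanding need per process (order R1, R4, R2):
  P6: (2, 7, 3)
  P8: (1, 2, 4)
  P1: (1, 5, 0)
  P9: (0, 0, 2)
  P4: (2, 2, 1)
(2) SAFE, for example via the order P4, P1, P8, P6, P9.
Key observation: the order's first zero-slack moment is P4 ((2, 2, 1) needed, (2, 3, 1) free — a requested resource with nothing to spare).
Check, step by step:
  pool = (2, 3, 1)
  P4: need (2, 2, 1) fits (2, 3, 1); releases (0, 2, 1), pool now (2, 5, 2)
  P1: need (1, 5, 0) fits (2, 5, 2); releases (0, 2, 3), pool now (2, 7, 5)
  P8: need (1, 2, 4) fits (2, 7, 5); releases (0, 3, 0), pool now (2, 10, 5)
  P6: need (2, 7, 3) fits (2, 10, 5); releases (0, 1, 0), pool now (2, 11, 5)
  P9: need (0, 0, 2) fits (2, 11, 5); releases (3, 1, 2), pool now (5, 12, 7)
(3) The exact count: 10 of the possible complete orderings are safe sequences.


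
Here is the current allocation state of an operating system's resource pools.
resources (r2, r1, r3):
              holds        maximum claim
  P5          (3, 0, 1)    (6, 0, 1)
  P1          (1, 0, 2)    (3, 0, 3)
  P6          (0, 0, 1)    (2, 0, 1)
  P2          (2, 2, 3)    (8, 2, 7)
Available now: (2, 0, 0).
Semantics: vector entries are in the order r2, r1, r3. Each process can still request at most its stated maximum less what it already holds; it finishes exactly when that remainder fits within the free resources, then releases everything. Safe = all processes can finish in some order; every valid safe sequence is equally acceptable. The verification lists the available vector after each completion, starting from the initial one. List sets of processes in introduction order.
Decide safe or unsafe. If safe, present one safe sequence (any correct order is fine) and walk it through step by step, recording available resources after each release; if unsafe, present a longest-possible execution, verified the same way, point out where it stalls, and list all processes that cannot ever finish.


The state is SAFE; one workable sequence: P6, P1, P5, P2.
Key observation: reading the order forward, P6 is the first process whose need (2, 0, 0) meets the free pool (2, 0, 0) exactly on a resource it requests.
Check, step by step:
  pool = (2, 0, 0)
  P6 needs (2, 0, 0) <= (2, 0, 0) -> finishes; pool += (0, 0, 1) = (2, 0, 1)
  P1 needs (2, 0, 1) <= (2, 0, 1) -> finishes; pool += (1, 0, 2) = (3, 0, 3)
  P5 needs (3, 0, 0) <= (3, 0, 3) -> finishes; pool += (3, 0, 1) = (6, 0, 4)
  P2 needs (6, 0, 4) <= (6, 0, 4) -> finishes; pool += (2, 2, 3) = (8, 2, 7)


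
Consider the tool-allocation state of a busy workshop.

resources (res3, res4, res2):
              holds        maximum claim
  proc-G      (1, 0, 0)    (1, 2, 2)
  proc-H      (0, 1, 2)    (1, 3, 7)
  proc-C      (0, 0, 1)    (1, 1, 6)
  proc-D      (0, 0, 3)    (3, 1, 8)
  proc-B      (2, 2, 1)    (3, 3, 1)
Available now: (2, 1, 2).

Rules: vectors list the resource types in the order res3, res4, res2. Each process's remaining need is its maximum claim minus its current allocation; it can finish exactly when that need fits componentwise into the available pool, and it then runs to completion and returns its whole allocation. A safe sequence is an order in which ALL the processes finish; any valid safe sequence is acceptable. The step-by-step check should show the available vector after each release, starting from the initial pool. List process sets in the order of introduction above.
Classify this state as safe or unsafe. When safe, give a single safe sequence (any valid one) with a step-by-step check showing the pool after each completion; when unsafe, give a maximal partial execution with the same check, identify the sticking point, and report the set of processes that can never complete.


The state is UNSAFE.
Key observation: no order helps: past proc-B, proc-G, the free pool tops out at (5, 3, 3), below what each blocked process needs in res2.
A maximal execution: proc-B, proc-G — then nothing else fits. Verifying each step:
  pool = (2, 1, 2)
  run proc-B (needs (1, 1, 0), free (2, 1, 2)); after release of (2, 2, 1) the pool is (4, 3, 3)
  run proc-G (needs (0, 2, 2), free (4, 3, 3)); after release of (1, 0, 0) the pool is (5, 3, 3)
  blocked: proc-H wants (1, 2, 5), pool (5, 3, 3) — not enough res2
  blocked: proc-C wants (1, 1, 5), pool (5, 3, 3) — not enough res2
  blocked: proc-D wants (3, 1, 5), pool (5, 3, 3) — not enough res2
Permanently blocked: proc-H, proc-C and proc-D.


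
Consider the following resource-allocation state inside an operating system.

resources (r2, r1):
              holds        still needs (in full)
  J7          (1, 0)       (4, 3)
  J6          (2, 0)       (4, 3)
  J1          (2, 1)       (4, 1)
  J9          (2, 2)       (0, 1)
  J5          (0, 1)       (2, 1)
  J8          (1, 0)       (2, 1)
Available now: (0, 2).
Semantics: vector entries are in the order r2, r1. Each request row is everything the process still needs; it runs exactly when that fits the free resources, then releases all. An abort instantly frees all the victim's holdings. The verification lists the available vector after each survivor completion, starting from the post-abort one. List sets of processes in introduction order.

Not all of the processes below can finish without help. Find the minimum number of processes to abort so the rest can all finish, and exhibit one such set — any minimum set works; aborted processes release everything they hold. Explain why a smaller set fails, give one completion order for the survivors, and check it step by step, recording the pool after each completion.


Minimum abort set: J6.
Key observation: no ordering could ever have run J7 before the abort of J6; with (2, 0) back in the pool it fits at step 4.
No smaller set exists: with zero aborts the deadlock remains.
Survivors finish in the order: J9, J8, J5, J7, J1. Verifying each step (pool after the aborts first):
  pool = (2, 2)
  run J9 (needs (0, 1), free (2, 2)); after release of (2, 2) the pool is (4, 4)
  run J8 (needs (2, 1), free (4, 4)); after release of (1, 0) the pool is (5, 4)
  run J5 (needs (2, 1), free (5, 4)); after release of (0, 1) the pool is (5, 5)
  run J7 (needs (4, 3), free (5, 5)); after release of (1, 0) the pool is (6, 5)
  run J1 (needs (4, 1), free (6, 5)); after release of (2, 1) the pool is (8, 6)


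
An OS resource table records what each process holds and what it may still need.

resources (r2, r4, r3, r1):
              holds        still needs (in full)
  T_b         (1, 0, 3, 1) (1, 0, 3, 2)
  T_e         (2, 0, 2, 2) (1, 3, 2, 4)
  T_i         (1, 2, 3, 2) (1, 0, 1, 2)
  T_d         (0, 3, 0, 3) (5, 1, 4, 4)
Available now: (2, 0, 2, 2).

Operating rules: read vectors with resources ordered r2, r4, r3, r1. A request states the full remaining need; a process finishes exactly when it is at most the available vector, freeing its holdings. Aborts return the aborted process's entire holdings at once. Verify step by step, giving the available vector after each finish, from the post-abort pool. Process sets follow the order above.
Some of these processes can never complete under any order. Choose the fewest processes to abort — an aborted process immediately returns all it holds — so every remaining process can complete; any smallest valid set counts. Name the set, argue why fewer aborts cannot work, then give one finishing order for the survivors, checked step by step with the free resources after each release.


Abort T_e.
Key observation: aborting T_e returns (2, 0, 2, 2), and T_d — hopeless before — runs at step 3 with the returned capacity in the pool.
Why nothing smaller works: aborting no one leaves the state deadlocked as given.
The survivors complete as T_i, T_b, T_d. Check, step by step (starting from the post-abort pool):
  pool = (4, 0, 4, 4)
  T_i needs (1, 0, 1, 2) <= (4, 0, 4, 4) -> finishes; pool += (1, 2, 3, 2) = (5, 2, 7, 6)
  T_b needs (1, 0, 3, 2) <= (5, 2, 7, 6) -> finishes; pool += (1, 0, 3, 1) = (6, 2, 10, 7)
  T_d needs (5, 1, 4, 4) <= (6, 2, 10, 7) -> finishes; pool += (0, 3, 0, 3) = (6, 5, 10, 10)


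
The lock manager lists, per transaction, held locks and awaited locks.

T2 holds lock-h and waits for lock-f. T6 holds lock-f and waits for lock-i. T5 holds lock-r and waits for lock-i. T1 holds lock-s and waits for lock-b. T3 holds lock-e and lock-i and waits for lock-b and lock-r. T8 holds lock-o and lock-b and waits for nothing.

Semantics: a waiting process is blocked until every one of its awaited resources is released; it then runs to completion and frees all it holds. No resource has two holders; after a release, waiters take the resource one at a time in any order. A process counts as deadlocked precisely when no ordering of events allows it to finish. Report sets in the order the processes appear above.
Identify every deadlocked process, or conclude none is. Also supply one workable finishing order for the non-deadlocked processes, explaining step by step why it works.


Deadlocked set: T2, T6, T5 and T3.
Key observation: T3 -> T5 -> T3 is a circular wait — nothing in it can go first; T2 and T6 wait into the deadlock from upstream.
One completion order for the rest: T8, T1.
Check, step by step:
  T8: no waits; runs immediately, freeing lock-o and lock-b
  run T1 (all its waits — lock-b — are resolved); releases lock-s


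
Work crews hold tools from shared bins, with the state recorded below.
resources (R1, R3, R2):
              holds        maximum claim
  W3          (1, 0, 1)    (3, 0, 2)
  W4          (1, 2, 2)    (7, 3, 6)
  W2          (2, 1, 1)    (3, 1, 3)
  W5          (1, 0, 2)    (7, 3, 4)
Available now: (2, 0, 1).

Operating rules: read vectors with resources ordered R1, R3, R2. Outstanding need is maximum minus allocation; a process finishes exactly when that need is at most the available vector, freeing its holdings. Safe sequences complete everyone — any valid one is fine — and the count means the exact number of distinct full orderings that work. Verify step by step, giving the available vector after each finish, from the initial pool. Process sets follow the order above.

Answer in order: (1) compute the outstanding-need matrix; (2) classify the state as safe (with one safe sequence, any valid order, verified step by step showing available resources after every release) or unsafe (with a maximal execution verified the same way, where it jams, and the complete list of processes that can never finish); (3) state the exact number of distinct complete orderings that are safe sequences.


(1) Outstanding need per process (order R1, R3, R2):
  W3: (2, 0, 1)
  W4: (6, 1, 4)
  W2: (1, 0, 2)
  W5: (6, 3, 2)
(2) UNSAFE — no complete ordering exists.
Key observation: once W3, W2 finish, the pool peaks at (5, 1, 3) — and every remaining process still needs more R1 than that.
Going as far as possible: W3, W2; after that, nothing fits. Verifying each step:
  pool = (2, 0, 1)
  W3: need (2, 0, 1) fits (2, 0, 1); releases (1, 0, 1), pool now (3, 0, 2)
  W2: need (1, 0, 2) fits (3, 0, 2); releases (2, 1, 1), pool now (5, 1, 3)
  W4 cannot run: need (6, 1, 4) vs free (5, 1, 3) (insufficient R1 and R2)
  W5 cannot run: need (6, 3, 2) vs free (5, 1, 3) (insufficient R1 and R3)
Permanently blocked: W4 and W5.
(3) The exact count: 0 of the possible complete orderings are safe sequences.


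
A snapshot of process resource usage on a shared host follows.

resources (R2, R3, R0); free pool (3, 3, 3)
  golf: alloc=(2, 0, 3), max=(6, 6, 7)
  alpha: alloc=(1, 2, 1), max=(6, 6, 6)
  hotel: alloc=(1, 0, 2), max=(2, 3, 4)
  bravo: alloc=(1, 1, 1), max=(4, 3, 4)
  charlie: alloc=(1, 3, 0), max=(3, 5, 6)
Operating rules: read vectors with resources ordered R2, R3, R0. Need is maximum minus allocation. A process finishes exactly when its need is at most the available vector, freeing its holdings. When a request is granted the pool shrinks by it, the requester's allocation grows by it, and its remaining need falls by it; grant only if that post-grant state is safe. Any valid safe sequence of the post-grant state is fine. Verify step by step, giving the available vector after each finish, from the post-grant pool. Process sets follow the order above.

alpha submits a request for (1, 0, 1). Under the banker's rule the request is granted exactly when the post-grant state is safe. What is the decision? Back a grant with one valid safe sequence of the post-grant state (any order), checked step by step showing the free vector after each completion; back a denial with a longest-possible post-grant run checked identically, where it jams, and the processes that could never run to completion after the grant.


GRANT: granting preserves safety; a valid post-grant sequence is hotel, bravo, alpha, golf, charlie.
Key observation: post-grant, (2, 3, 2) remains, and an order beginning with hotel completes everyone.
Check on the post-grant state, step by step:
  pool = (2, 3, 2)
  hotel: need (1, 3, 2) fits (2, 3, 2); releases (1, 0, 2), pool now (3, 3, 4)
  bravo: need (3, 2, 3) fits (3, 3, 4); releases (1, 1, 1), pool now (4, 4, 5)
  alpha: need (4, 4, 4) fits (4, 4, 5); releases (2, 2, 2), pool now (6, 6, 7)
  golf: need (4, 6, 4) fits (6, 6, 7); releases (2, 0, 3), pool now (8, 6, 10)
  charlie: need (2, 2, 6) fits (8, 6, 10); releases (1, 3, 0), pool now (9, 9, 10)


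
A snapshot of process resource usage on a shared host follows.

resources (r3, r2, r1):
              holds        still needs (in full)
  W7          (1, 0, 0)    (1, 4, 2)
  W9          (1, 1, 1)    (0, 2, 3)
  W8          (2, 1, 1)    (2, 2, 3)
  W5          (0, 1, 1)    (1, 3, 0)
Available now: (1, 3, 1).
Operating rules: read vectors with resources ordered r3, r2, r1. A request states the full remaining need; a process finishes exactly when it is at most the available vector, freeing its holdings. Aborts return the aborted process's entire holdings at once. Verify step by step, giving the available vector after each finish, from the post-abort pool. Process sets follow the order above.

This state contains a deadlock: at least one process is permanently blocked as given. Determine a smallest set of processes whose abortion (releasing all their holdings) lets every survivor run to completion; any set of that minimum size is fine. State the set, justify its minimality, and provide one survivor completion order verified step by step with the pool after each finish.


Minimum abort set: W9.
Key observation: aborting W9 returns (1, 1, 1), and W8 — hopeless before — runs at step 3 with the returned capacity in the pool.
Why nothing smaller works: aborting no one leaves the state deadlocked as given.
The survivors complete as W5, W7, W8. Step-by-step check (starting from the post-abort pool):
  pool = (2, 4, 2)
  W5 needs (1, 3, 0) <= (2, 4, 2) -> finishes; pool += (0, 1, 1) = (2, 5, 3)
  W7 needs (1, 4, 2) <= (2, 5, 3) -> finishes; pool += (1, 0, 0) = (3, 5, 3)
  W8 needs (2, 2, 3) <= (3, 5, 3) -> finishes; pool += (2, 1, 1) = (5, 6, 4)


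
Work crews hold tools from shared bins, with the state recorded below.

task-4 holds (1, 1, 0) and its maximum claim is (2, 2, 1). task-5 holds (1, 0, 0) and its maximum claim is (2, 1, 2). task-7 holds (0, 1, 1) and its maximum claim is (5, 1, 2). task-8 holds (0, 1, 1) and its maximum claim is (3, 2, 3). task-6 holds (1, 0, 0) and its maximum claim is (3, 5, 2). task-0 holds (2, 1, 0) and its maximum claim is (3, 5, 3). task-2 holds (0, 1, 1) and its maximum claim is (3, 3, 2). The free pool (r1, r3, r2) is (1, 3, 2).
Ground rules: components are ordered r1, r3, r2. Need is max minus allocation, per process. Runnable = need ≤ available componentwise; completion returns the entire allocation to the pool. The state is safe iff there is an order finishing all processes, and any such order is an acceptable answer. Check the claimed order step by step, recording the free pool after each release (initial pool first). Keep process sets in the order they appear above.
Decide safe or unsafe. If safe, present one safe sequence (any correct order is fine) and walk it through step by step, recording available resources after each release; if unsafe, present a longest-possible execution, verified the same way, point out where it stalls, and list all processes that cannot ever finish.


The state is SAFE; one workable sequence: task-5, task-4, task-2, task-6, task-0, task-8, task-7.
Key observation: task-5 marks the first exact bind of the order: its need (1, 1, 2) fits the free (1, 3, 2) with zero slack on a requested resource.
Verifying each step:
  pool = (1, 3, 2)
  task-5: need (1, 1, 2) fits (1, 3, 2); releases (1, 0, 0), pool now (2, 3, 2)
  task-4: need (1, 1, 1) fits (2, 3, 2); releases (1, 1, 0), pool now (3, 4, 2)
  task-2: need (3, 2, 1) fits (3, 4, 2); releases (0, 1, 1), pool now (3, 5, 3)
  task-6: need (2, 5, 2) fits (3, 5, 3); releases (1, 0, 0), pool now (4, 5, 3)
  task-0: need (1, 4, 3) fits (4, 5, 3); releases (2, 1, 0), pool now (6, 6, 3)
  task-8: need (3, 1, 2) fits (6, 6, 3); releases (0, 1, 1), pool now (6, 7, 4)
  task-7: need (5, 0, 1) fits (6, 7, 4); releases (0, 1, 1), pool now (6, 8, 5)


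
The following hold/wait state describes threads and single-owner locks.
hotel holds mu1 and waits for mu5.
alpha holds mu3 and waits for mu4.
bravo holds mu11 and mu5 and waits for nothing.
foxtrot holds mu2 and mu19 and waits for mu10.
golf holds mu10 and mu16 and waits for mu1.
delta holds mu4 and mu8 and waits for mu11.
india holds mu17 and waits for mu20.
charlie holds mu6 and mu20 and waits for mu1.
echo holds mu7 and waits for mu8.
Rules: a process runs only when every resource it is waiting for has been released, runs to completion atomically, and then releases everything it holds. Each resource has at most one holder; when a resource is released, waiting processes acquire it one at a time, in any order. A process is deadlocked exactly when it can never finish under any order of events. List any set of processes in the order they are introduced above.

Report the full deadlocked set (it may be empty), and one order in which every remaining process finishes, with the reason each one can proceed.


The deadlocked set is empty.
Key observation: no waiting chain loops back on itself — every chain ends at a process that waits on nothing, so everyone eventually runs.
The rest can finish in the order bravo, hotel, charlie, india, delta, alpha, echo, golf, foxtrot.
Verifying each step:
  run bravo (it waits on nothing); releases mu11 and mu5
  run hotel (all its waits — mu5 — are resolved); releases mu1
  run charlie (all its waits — mu1 — are resolved); releases mu6 and mu20
  run india (all its waits — mu20 — are resolved); releases mu17
  run delta (all its waits — mu11 — are resolved); releases mu4 and mu8
  run alpha (all its waits — mu4 — are resolved); releases mu3
  run echo (all its waits — mu8 — are resolved); releases mu7
  run golf (all its waits — mu1 — are resolved); releases mu10 and mu16
  run foxtrot (all its waits — mu10 — are resolved); releases mu2 and mu19


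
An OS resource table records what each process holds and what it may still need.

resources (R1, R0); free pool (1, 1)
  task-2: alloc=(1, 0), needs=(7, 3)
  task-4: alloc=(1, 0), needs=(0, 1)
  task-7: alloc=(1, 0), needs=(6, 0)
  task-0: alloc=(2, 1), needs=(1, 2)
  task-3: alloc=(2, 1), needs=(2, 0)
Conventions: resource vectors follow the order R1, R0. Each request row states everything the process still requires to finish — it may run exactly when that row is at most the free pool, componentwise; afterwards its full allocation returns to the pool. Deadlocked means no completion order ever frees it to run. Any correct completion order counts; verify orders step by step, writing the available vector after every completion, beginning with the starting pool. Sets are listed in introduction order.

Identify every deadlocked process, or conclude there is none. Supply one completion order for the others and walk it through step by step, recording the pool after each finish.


The deadlocked set is empty.
Key observation: task-4 leads a chain of completions in which each release enables another process.
A valid finishing order for the others: task-4, task-3, task-0, task-7, task-2. Verifying each step:
  pool = (1, 1)
  task-4: need (0, 1) fits (1, 1); releases (1, 0), pool now (2, 1)
  task-3: need (2, 0) fits (2, 1); releases (2, 1), pool now (4, 2)
  task-0: need (1, 2) fits (4, 2); releases (2, 1), pool now (6, 3)
  task-7: need (6, 0) fits (6, 3); releases (1, 0), pool now (7, 3)
  task-2: need (7, 3) fits (7, 3); releases (1, 0), pool now (8, 3)


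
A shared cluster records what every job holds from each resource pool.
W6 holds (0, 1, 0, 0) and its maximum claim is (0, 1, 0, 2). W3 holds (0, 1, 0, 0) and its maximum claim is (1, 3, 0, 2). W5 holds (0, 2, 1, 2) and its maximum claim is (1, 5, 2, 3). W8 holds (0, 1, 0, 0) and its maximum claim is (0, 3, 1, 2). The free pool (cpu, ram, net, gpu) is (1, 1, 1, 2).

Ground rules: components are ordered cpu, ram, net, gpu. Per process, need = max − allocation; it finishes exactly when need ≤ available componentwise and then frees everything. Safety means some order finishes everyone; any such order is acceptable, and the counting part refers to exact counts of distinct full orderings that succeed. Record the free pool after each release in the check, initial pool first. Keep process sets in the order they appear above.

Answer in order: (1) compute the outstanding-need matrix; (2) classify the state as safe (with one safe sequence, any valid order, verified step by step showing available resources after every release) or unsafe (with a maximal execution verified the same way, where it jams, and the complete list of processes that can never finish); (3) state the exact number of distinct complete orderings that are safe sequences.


(1) Outstanding need per process (order cpu, ram, net, gpu):
  W6: (0, 0, 0, 2)
  W3: (1, 2, 0, 2)
  W5: (1, 3, 1, 1)
  W8: (0, 2, 1, 2)
(2) SAFE — a valid safe sequence is W6, W3, W8, W5.
Key observation: at W6 the run first touches a limit — (0, 0, 0, 2) against (1, 1, 1, 2), exact on a resource it actually requests.
Check, step by step:
  pool = (1, 1, 1, 2)
  W6 needs (0, 0, 0, 2) <= (1, 1, 1, 2) -> finishes; pool += (0, 1, 0, 0) = (1, 2, 1, 2)
  W3 needs (1, 2, 0, 2) <= (1, 2, 1, 2) -> finishes; pool += (0, 1, 0, 0) = (1, 3, 1, 2)
  W8 needs (0, 2, 1, 2) <= (1, 3, 1, 2) -> finishes; pool += (0, 1, 0, 0) = (1, 4, 1, 2)
  W5 needs (1, 3, 1, 1) <= (1, 4, 1, 2) -> finishes; pool += (0, 2, 1, 2) = (1, 6, 2, 4)
(3) The exact count: 4 of the possible complete orderings are safe sequences.


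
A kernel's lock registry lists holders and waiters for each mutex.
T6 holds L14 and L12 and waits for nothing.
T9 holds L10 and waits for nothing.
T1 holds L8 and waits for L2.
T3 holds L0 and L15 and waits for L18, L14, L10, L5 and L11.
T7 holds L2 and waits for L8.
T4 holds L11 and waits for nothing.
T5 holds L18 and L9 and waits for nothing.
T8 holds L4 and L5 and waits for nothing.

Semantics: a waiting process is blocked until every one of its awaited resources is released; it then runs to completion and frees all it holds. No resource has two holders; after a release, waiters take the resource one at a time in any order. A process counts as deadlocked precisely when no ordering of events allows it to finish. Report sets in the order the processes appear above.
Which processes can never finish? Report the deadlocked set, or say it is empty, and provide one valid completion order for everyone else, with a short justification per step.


Deadlocked set: T1 and T7.
Key observation: the waits loop around T1 -> T7 -> T1 with no way out; no other process is dragged down with it.
One completion order for the rest: T4, T8, T9, T5, T6, T3.
Step-by-step check:
  T4 waits on nothing -> runs at once and releases L11
  T8 waits on nothing -> runs at once and releases L4 and L5
  T9 waits on nothing -> runs at once and releases L10
  T5 waits on nothing -> runs at once and releases L18 and L9
  T6 waits on nothing -> runs at once and releases L14 and L12
  T3 waits on L18, L14, L10, L5 and L11 — all released -> runs and releases L0 and L15


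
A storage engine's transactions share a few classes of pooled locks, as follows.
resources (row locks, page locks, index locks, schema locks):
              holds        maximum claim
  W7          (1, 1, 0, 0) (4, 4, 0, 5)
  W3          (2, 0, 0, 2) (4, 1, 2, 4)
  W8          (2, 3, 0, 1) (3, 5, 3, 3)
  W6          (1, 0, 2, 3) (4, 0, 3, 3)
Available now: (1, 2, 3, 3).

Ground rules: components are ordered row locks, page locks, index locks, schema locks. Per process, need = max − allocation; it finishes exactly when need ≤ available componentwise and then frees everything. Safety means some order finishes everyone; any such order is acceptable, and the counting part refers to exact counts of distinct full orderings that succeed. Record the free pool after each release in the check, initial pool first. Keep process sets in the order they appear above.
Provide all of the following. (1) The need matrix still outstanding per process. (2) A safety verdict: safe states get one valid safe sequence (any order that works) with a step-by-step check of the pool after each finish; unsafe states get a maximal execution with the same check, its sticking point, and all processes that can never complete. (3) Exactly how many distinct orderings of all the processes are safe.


(1) Remaining need (order row locks, page locks, index locks, schema locks):
  W7: (3, 3, 0, 5)
  W3: (2, 1, 2, 2)
  W8: (1, 2, 3, 2)
  W6: (3, 0, 1, 0)
(2) SAFE, for example via the order W8, W3, W7, W6.
Key observation: the order's first zero-slack moment is W8 ((1, 2, 3, 2) needed, (1, 2, 3, 3) free — a requested resource with nothing to spare).
Check, step by step:
  pool = (1, 2, 3, 3)
  W8: need (1, 2, 3, 2) fits (1, 2, 3, 3); releases (2, 3, 0, 1), pool now (3, 5, 3, 4)
  W3: need (2, 1, 2, 2) fits (3, 5, 3, 4); releases (2, 0, 0, 2), pool now (5, 5, 3, 6)
  W7: need (3, 3, 0, 5) fits (5, 5, 3, 6); releases (1, 1, 0, 0), pool now (6, 6, 3, 6)
  W6: need (3, 0, 1, 0) fits (6, 6, 3, 6); releases (1, 0, 2, 3), pool now (7, 6, 5, 9)
(3) Exactly 4 of the possible complete orderings are safe sequences.


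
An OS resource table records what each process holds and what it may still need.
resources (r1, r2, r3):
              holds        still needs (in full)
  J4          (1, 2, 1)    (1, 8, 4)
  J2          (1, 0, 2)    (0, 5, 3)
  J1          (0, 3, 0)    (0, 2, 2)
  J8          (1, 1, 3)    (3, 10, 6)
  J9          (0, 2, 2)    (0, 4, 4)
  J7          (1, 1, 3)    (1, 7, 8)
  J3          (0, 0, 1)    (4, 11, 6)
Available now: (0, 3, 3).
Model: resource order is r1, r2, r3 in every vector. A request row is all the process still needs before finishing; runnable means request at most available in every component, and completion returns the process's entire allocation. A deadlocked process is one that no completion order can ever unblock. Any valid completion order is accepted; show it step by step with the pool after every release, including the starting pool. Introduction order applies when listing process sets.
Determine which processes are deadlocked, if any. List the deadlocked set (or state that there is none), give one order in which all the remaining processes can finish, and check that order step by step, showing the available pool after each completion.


The deadlocked set is empty.
Key observation: J1 can run right away; the returned allocation unlocks the remaining processes in turn.
The rest can finish in the order J1, J2, J9, J4, J7, J8, J3. Walking it through:
  pool = (0, 3, 3)
  run J1 (needs (0, 2, 2), free (0, 3, 3)); after release of (0, 3, 0) the pool is (0, 6, 3)
  run J2 (needs (0, 5, 3), free (0, 6, 3)); after release of (1, 0, 2) the pool is (1, 6, 5)
  run J9 (needs (0, 4, 4), free (1, 6, 5)); after release of (0, 2, 2) the pool is (1, 8, 7)
  run J4 (needs (1, 8, 4), free (1, 8, 7)); after release of (1, 2, 1) the pool is (2, 10, 8)
  run J7 (needs (1, 7, 8), free (2, 10, 8)); after release of (1, 1, 3) the pool is (3, 11, 11)
  run J8 (needs (3, 10, 6), free (3, 11, 11)); after release of (1, 1, 3) the pool is (4, 12, 14)
  run J3 (needs (4, 11, 6), free (4, 12, 14)); after release of (0, 0, 1) the pool is (4, 12, 15)


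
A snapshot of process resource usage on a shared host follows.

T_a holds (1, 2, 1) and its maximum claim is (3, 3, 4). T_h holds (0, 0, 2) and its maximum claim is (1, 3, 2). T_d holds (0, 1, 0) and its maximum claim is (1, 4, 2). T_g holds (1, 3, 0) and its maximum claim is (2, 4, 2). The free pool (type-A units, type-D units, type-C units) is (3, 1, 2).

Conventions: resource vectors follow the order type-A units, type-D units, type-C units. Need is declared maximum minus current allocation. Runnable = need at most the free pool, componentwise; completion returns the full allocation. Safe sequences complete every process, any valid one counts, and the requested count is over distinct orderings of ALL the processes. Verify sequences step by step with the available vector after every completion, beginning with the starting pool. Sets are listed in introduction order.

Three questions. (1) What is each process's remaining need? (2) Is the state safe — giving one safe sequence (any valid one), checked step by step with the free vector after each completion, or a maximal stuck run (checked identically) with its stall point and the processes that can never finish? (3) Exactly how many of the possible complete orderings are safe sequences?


(1) Need matrix, components ordered type-A units, type-D units, type-C units:
  T_a: (2, 1, 3)
  T_h: (1, 3, 0)
  T_d: (1, 3, 2)
  T_g: (1, 1, 2)
(2) SAFE, for example via the order T_g, T_h, T_d, T_a.
Key observation: the order's first zero-slack moment is T_g ((1, 1, 2) needed, (3, 1, 2) free — a requested resource with nothing to spare).
Walking it through:
  pool = (3, 1, 2)
  T_g needs (1, 1, 2) <= (3, 1, 2) -> finishes; pool += (1, 3, 0) = (4, 4, 2)
  T_h needs (1, 3, 0) <= (4, 4, 2) -> finishes; pool += (0, 0, 2) = (4, 4, 4)
  T_d needs (1, 3, 2) <= (4, 4, 4) -> finishes; pool += (0, 1, 0) = (4, 5, 4)
  T_a needs (2, 1, 3) <= (4, 5, 4) -> finishes; pool += (1, 2, 1) = (5, 7, 5)
(3) The exact count: 3 of the possible complete orderings are safe sequences.


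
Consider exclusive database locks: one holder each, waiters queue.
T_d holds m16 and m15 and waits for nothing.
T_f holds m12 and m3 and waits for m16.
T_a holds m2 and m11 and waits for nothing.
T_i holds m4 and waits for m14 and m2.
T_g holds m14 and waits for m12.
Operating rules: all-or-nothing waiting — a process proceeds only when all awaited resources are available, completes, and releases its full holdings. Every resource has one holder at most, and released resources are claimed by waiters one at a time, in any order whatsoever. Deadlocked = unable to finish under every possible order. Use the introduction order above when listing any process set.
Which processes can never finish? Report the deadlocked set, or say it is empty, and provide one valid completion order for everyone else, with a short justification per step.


No process is deadlocked.
Key observation: all waits point, directly or indirectly, at processes that can finish, so nothing is permanently blocked.
A valid finishing order for the others: T_d, T_a, T_f, T_g, T_i.
Step-by-step check:
  run T_d (it waits on nothing); releases m16 and m15
  run T_a (it waits on nothing); releases m2 and m11
  T_f waits on m16 — all released -> runs and releases m12 and m3
  T_g waits on m12 — all released -> runs and releases m14
  T_i waits on m14 and m2 — all released -> runs and releases m4


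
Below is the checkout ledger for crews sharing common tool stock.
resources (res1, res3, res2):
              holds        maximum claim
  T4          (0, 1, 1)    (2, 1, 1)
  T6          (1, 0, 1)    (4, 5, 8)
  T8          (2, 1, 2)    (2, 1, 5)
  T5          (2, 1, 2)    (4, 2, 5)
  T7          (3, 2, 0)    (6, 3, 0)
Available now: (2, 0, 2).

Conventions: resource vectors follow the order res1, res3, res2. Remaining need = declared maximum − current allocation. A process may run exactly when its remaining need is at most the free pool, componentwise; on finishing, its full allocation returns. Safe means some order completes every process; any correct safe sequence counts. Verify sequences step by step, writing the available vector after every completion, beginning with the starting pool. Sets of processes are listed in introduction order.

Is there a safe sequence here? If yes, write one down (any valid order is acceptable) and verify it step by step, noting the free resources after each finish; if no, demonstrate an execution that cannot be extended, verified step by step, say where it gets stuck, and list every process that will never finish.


SAFE — a valid safe sequence is T4, T5, T8, T7, T6.
Key observation: T4 is the earliest step where a requested resource binds exactly: need (2, 0, 0), pool (2, 0, 2) at its turn.
Verifying each step:
  pool = (2, 0, 2)
  T4: need (2, 0, 0) fits (2, 0, 2); releases (0, 1, 1), pool now (2, 1, 3)
  T5: need (2, 1, 3) fits (2, 1, 3); releases (2, 1, 2), pool now (4, 2, 5)
  T8: need (0, 0, 3) fits (4, 2, 5); releases (2, 1, 2), pool now (6, 3, 7)
  T7: need (3, 1, 0) fits (6, 3, 7); releases (3, 2, 0), pool now (9, 5, 7)
  T6: need (3, 5, 7) fits (9, 5, 7); releases (1, 0, 1), pool now (10, 5, 8)


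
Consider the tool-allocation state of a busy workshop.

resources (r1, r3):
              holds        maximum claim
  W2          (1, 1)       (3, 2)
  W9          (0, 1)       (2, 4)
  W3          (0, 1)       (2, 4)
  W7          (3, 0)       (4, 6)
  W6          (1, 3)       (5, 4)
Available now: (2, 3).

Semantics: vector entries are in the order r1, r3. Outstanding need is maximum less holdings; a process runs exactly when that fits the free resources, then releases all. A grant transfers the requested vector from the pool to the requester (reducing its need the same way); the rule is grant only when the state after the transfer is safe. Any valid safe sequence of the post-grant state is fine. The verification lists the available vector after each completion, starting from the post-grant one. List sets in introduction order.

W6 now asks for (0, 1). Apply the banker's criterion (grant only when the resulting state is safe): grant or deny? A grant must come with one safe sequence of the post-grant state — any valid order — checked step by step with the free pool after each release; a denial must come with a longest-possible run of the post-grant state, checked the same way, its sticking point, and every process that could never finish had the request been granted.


DENY. Granting would leave the state unsafe.
Key observation: after W2, W9, W3 the pool peaks at (3, 5), and each blocked process is short somewhere: W7 on r3; W6 on r1.
On the post-grant state, W2, W9, W3 is a maximal run — nothing extends it. Walking it through:
  pool = (2, 2)
  W2: need (2, 1) fits (2, 2); releases (1, 1), pool now (3, 3)
  W9: need (2, 3) fits (3, 3); releases (0, 1), pool now (3, 4)
  W3: need (2, 3) fits (3, 4); releases (0, 1), pool now (3, 5)
  W7 cannot run: need (1, 6) vs free (3, 5) (insufficient r3)
  W6 cannot run: need (4, 0) vs free (3, 5) (insufficient r1)
Post-grant, the permanently blocked set is W7 and W6.
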